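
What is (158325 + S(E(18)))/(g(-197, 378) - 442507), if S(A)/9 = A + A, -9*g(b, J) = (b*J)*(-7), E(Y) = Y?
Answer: -158649/500425 ≈ -0.31703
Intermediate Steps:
g(b, J) = 7*J*b/9 (g(b, J) = -b*J*(-7)/9 = -J*b*(-7)/9 = -(-7)*J*b/9 = 7*J*b/9)
S(A) = 18*A (S(A) = 9*(A + A) = 9*(2*A) = 18*A)
(158325 + S(E(18)))/(g(-197, 378) - 442507) = (158325 + 18*18)/((7/9)*378*(-197) - 442507) = (158325 + 324)/(-57918 - 442507) = 158649/(-500425) = 158649*(-1/500425) = -158649/500425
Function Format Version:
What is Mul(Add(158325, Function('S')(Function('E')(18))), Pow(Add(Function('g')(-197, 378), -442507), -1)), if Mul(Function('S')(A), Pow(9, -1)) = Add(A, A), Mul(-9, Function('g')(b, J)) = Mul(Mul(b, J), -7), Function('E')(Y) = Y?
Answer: Rational(-158649, 500425) ≈ -0.31703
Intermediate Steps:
Function('g')(b, J) = Mul(Rational(7, 9), J, b) (Function('g')(b, J) = Mul(Rational(-1, 9), Mul(Mul(b, J), -7)) = Mul(Rational(-1, 9), Mul(Mul(J, b), -7)) = Mul(Rational(-1, 9), Mul(-7, J, b)) = Mul(Rational(7, 9), J, b))
Function('S')(A) = Mul(18, A) (Function('S')(A) = Mul(9, Add(A, A)) = Mul(9, Mul(2, A)) = Mul(18, A))
Mul(Add(158325, Function('S')(Function('E')(18))), Pow(Add(Function('g')(-197, 378), -442507), -1)) = Mul(Add(158325, Mul(18, 18)), Pow(Add(Mul(Rational(7, 9), 378, -197), -442507), -1)) = Mul(Add(158325, 324), Pow(Add(-57918, -442507), -1)) = Mul(158649, Pow(-500425, -1)) = Mul(158649, Rational(-1, 500425)) = Rational(-158649, 500425)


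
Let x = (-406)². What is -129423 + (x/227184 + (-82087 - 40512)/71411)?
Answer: -524925479903893/4055859156 ≈ -1.2942e+5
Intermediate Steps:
x = 164836
-129423 + (x/227184 + (-82087 - 40512)/71411) = -129423 + (164836/227184 + (-82087 - 40512)/71411) = -129423 + (164836*(1/227184) - 122599*1/71411) = -129423 + (41209/56796 - 122599/71411) = -129423 - 4020356905/4055859156 = -524925479903893/4055859156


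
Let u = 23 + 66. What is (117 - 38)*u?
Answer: 7031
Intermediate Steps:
u = 89
(117 - 38)*u = (117 - 38)*89 = 79*89 = 7031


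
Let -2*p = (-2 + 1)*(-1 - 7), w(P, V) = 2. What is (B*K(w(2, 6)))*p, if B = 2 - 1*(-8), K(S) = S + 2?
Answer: -160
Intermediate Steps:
K(S) = 2 + S
p = -4 (p = -(-2 + 1)*(-1 - 7)/2 = -(-1)*(-8)/2 = -½*8 = -4)
B = 10 (B = 2 + 8 = 10)
(B*K(w(2, 6)))*p = (10*(2 + 2))*(-4) = (10*4)*(-4) = 40*(-4) = -160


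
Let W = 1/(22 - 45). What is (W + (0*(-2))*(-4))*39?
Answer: -39/23 ≈ -1.6957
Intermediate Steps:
W = -1/23 (W = 1/(-23) = -1/23 ≈ -0.043478)
(W + (0*(-2))*(-4))*39 = (-1/23 + (0*(-2))*(-4))*39 = (-1/23 + 0*(-4))*39 = (-1/23 + 0)*39 = -1/23*39 = -39/23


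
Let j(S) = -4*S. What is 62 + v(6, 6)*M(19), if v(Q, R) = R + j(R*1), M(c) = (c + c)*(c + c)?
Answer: -25930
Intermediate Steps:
M(c) = 4*c**2 (M(c) = (2*c)*(2*c) = 4*c**2)
v(Q, R) = -3*R (v(Q, R) = R - 4*R = -3*R)
62 + v(6, 6)*M(19) = 62 + (-3*6)*(4*19**2) = 62 - 72*361 = 62 - 18*1444 = 62 - 25992 = -25930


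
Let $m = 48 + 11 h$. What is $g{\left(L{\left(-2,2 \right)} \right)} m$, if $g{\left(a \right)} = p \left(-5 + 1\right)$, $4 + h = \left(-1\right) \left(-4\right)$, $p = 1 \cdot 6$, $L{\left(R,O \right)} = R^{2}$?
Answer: $-1152$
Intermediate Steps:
$p = 6$
$h = 0$ ($h = -4 - -4 = -4 + 4 = 0$)
$m = 48$ ($m = 48 + 11 \cdot 0 = 48 + 0 = 48$)
$g{\left(a \right)} = -24$ ($g{\left(a \right)} = 6 \left(-5 + 1\right) = 6 \left(-4\right) = -24$)
$g{\left(L{\left(-2,2 \right)} \right)} m = \left(-24\right) 48 = -1152$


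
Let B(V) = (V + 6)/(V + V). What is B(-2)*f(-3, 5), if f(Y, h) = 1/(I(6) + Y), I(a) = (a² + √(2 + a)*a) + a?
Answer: -13/411 + 4*√2/411 ≈ -0.017867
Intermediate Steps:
I(a) = a + a² + a*√(2 + a) (I(a) = (a² + a*√(2 + a)) + a = a + a² + a*√(2 + a))
f(Y, h) = 1/(42 + Y + 12*√2) (f(Y, h) = 1/(6*(1 + 6 + √(2 + 6)) + Y) = 1/(6*(1 + 6 + √8) + Y) = 1/(6*(1 + 6 + 2*√2) + Y) = 1/(6*(7 + 2*√2) + Y) = 1/((42 + 12*√2) + Y) = 1/(42 + Y + 12*√2))
B(V) = (6 + V)/(2*V) (B(V) = (6 + V)/((2*V)) = (6 + V)*(1/(2*V)) = (6 + V)/(2*V))
B(-2)*f(-3, 5) = ((½)*(6 - 2)/(-2))/(42 - 3 + 12*√2) = ((½)*(-½)*4)/(39 + 12*√2) = -1/(39 + 12*√2)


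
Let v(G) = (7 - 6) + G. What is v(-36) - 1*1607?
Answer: -1642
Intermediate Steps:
v(G) = 1 + G
v(-36) - 1*1607 = (1 - 36) - 1*1607 = -35 - 1607 = -1642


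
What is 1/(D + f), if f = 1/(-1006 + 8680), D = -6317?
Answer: -7674/48476657 ≈ -0.00015830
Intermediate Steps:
f = 1/7674 ≈ 0.00013031
1/(D + f) = 1/(-6317 + 1/7674) = 1/(-48476657/7674) = -7674/48476657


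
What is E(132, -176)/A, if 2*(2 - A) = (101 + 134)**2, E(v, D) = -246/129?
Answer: 164/2374503 ≈ 6.9067e-5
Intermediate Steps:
E(v, D) = -82/43 (E(v, D) = -246*1/129 = -82/43)
A = -55221/2 (A = 2 - (101 + 134)**2/2 = 2 - 1/2*235**2 = 2 - 1/2*55225 = 2 - 55225/2 = -55221/2 ≈ -27611.)
E(132, -176)/A = -82/(43*(-55221/2)) = -82/43*(-2/55221) = 164/2374503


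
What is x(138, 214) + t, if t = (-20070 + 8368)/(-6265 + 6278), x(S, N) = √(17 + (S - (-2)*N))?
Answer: -11702/13 + √583 ≈ -876.01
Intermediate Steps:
x(S, N) = √(17 + S + 2*N) (x(S, N) = √(17 + (S + 2*N)) = √(17 + S + 2*N))
t = -11702/13 ≈ -900.15
x(138, 214) + t = √(17 + 138 + 2*214) - 11702/13 = √(17 + 138 + 428) - 11702/13 = √583 - 11702/13 = -11702/13 + √583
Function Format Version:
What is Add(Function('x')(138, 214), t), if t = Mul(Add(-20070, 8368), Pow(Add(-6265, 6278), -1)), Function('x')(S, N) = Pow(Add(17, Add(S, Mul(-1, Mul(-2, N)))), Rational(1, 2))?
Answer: Add(Rational(-11702, 13), Pow(583, Rational(1, 2))) ≈ -876.01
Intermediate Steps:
Function('x')(S, N) = Pow(Add(17, S, Mul(2, N)), Rational(1, 2)) (Function('x')(S, N) = Pow(Add(17, Add(S, Mul(2, N))), Rational(1, 2)) = Pow(Add(17, S, Mul(2, N)), Rational(1, 2)))
t = Rational(-11702, 13) (t = Mul(-11702, Pow(13, -1)) = Mul(-11702, Rational(1, 13)) = Rational(-11702, 13) ≈ -900.15)
Add(Function('x')(138, 214), t) = Add(Pow(Add(17, 138, Mul(2, 214)), Rational(1, 2)), Rational(-11702, 13)) = Add(Pow(Add(17, 138, 428), Rational(1, 2)), Rational(-11702, 13)) = Add(Pow(583, Rational(1, 2)), Rational(-11702, 13)) = Add(Rational(-11702, 13), Pow(583, Rational(1, 2)))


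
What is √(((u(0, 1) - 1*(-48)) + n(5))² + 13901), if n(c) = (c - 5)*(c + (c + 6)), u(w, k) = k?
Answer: √16302 ≈ 127.68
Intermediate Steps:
n(c) = (-5 + c)*(6 + 2*c) (n(c) = (-5 + c)*(c + (6 + c)) = (-5 + c)*(6 + 2*c))
√(((u(0, 1) - 1*(-48)) + n(5))² + 13901) = √(((1 - 1*(-48)) + (-30 - 4*5 + 2*5²))² + 13901) = √(((1 + 48) + (-30 - 20 + 2*25))² + 13901) = √((49 + (-30 - 20 + 50))² + 13901) = √((49 + 0)² + 13901) = √(49² + 13901) = √(2401 + 13901) = √16302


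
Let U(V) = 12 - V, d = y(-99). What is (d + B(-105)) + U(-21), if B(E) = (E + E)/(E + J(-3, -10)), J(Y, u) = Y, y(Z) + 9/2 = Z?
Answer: -617/9 ≈ -68.556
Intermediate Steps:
y(Z) = -9/2 + Z
d = -207/2 (d = -9/2 - 99 = -207/2 ≈ -103.50)
B(E) = 2*E/(-3 + E) (B(E) = (E + E)/(E - 3) = (2*E)/(-3 + E) = 2*E/(-3 + E))
(d + B(-105)) + U(-21) = (-207/2 + 2*(-105)/(-3 - 105)) + (12 - 1*(-21)) = (-207/2 + 2*(-105)/(-108)) + (12 + 21) = (-207/2 + 2*(-105)*(-1/108)) + 33 = (-207/2 + 35/18) + 33 = -914/9 + 33 = -617/9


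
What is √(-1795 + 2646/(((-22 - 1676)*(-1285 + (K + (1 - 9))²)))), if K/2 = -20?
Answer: 2*I*√37318662533953/288377 ≈ 42.367*I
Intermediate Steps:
K = -40 (K = 2*(-20) = -40)
√(-1795 + 2646/(((-22 - 1676)*(-1285 + (K + (1 - 9))²)))) = √(-1795 + 2646/(((-22 - 1676)*(-1285 + (-40 + (1 - 9))²)))) = √(-1795 + 2646/((-1698*(-1285 + (-40 - 8)²)))) = √(-1795 + 2646/((-1698*(-1285 + (-48)²)))) = √(-1795 + 2646/((-1698*(-1285 + 2304)))) = √(-1795 + 2646/((-1698*1019))) = √(-1795 + 2646/(-1730262)) = √(-1795 + 2646*(-1/1730262)) = √(-1795 - 441/288377) = √(-517637156/288377) = 2*I*√37318662533953/288377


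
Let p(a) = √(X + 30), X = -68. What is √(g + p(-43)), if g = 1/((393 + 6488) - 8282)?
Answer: √(-1401 + 1962801*I*√38)/1401 ≈ 1.7555 + 1.7557*I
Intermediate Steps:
p(a) = I*√38 (p(a) = √(-68 + 30) = √(-38) = I*√38)
g = -1/1401 (g = 1/(6881 - 8282) = 1/(-1401) = -1/1401 ≈ -0.00071378)
√(g + p(-43)) = √(-1/1401 + I*√38)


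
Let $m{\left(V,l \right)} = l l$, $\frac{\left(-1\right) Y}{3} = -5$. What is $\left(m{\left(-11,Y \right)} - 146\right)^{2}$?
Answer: $6241$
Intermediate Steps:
$Y = 15$ ($Y = \left(-3\right) \left(-5\right) = 15$)
$m{\left(V,l \right)} = l^{2}$
$\left(m{\left(-11,Y \right)} - 146\right)^{2} = \left(15^{2} - 146\right)^{2} = \left(225 - 146\right)^{2} = 79^{2} = 6241$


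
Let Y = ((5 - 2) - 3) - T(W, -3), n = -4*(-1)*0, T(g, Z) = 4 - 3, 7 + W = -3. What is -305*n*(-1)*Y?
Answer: 0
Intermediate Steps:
W = -10 (W = -7 - 3 = -10)
T(g, Z) = 1
n = 0 (n = 4*0 = 0)
Y = -1 (Y = ((5 - 2) - 3) - 1*1 = (3 - 3) - 1 = 0 - 1 = -1)
-305*n*(-1)*Y = -305*0*(-1)*(-1) = -0*(-1) = -305*0 = 0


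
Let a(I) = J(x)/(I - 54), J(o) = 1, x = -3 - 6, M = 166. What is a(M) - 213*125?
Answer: -2981999/112 ≈ -26625.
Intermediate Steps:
x = -9
a(I) = 1/(-54 + I) (a(I) = 1/(I - 54) = 1/(-54 + I))
a(M) - 213*125 = 1/(-54 + 166) - 213*125 = 1/112 - 26625 = -2981999/112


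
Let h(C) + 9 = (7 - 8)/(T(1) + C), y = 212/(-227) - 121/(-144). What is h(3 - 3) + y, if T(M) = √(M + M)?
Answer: -297253/32688 - √2/2 ≈ -9.8008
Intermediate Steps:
T(M) = √2*√M (T(M) = √(2*M) = √2*√M)
y = -3061/32688 (y = 212*(-1/227) - 121*(-1/144) = -212/227 + 121/144 = -3061/32688 ≈ -0.093643)
h(C) = -9 - 1/(C + √2) (h(C) = -9 + (7 - 8)/(√2*√1 + C) = -9 - 1/(√2*1 + C) = -9 - 1/(√2 + C) = -9 - 1/(C + √2))
h(3 - 3) + y = (-1 - 9*(3 - 3) - 9*√2)/((3 - 3) + √2) - 3061/32688 = (-1 - 9*0 - 9*√2)/(0 + √2) - 3061/32688 = (-1 + 0 - 9*√2)/(√2) - 3061/32688 = (√2/2)*(-1 - 9*√2) - 3061/32688 = √2*(-1 - 9*√2)/2 - 3061/32688 = -3061/32688 + √2*(-1 - 9*√2)/2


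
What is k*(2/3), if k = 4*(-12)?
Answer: -32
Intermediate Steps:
k = -48
k*(2/3) = -96/3 = -48*⅔ = -32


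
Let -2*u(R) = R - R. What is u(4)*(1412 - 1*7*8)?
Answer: 0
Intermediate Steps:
u(R) = 0 (u(R) = -(R - R)/2 = -1/2*0 = 0)
u(4)*(1412 - 1*7*8) = 0*(1412 - 1*7*8) = 0*(1412 - 7*8) = 0*(1412 - 56) = 0*1356 = 0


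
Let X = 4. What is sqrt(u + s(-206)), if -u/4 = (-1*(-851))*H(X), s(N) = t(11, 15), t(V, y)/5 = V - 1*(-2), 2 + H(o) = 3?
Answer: 3*I*sqrt(371) ≈ 57.784*I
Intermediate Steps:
H(o) = 1 (H(o) = -2 + 3 = 1)
t(V, y) = 10 + 5*V (t(V, y) = 5*(V - 1*(-2)) = 5*(V + 2) = 5*(2 + V) = 10 + 5*V)
s(N) = 65 (s(N) = 10 + 5*11 = 10 + 55 = 65)
u = -3404 (u = -4*(-1*(-851)) = -3404 ≈ -3404.0)
sqrt(u + s(-206)) = sqrt(-3404 + 65) = sqrt(-3339) = 3*I*sqrt(371)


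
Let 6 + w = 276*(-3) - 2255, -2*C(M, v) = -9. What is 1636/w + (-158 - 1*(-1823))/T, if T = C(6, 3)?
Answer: 1141294/3089 ≈ 369.47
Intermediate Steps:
C(M, v) = 9/2 (C(M, v) = -½*(-9) = 9/2)
T = 9/2 ≈ 4.5000
w = -3089 (w = -6 + (276*(-3) - 2255) = -6 + (-828 - 2255) = -6 - 3083 = -3089)
1636/w + (-158 - 1*(-1823))/T = 1636/(-3089) + (-158 - 1*(-1823))/(9/2) = 1636*(-1/3089) + (-158 + 1823)*(2/9) = -1636/3089 + 1665*(2/9) = -1636/3089 + 370 = 1141294/3089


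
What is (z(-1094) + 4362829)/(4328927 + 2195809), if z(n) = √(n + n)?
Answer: 256637/383808 + I*√547/3262368 ≈ 0.66866 + 7.169e-6*I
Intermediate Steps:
z(n) = √2*√n (z(n) = √(2*n) = √2*√n)
(z(-1094) + 4362829)/(4328927 + 2195809) = (√2*√(-1094) + 4362829)/(4328927 + 2195809) = (√2*(I*√1094) + 4362829)/6524736 = (2*I*√547 + 4362829)*(1/6524736) = (4362829 + 2*I*√547)*(1/6524736) = 256637/383808 + I*√547/3262368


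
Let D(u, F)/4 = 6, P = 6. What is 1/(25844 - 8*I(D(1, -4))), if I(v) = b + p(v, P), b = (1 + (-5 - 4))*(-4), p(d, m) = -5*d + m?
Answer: 1/26500 ≈ 3.7736e-5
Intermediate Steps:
D(u, F) = 24 (D(u, F) = 4*6 = 24)
p(d, m) = m - 5*d
b = 32 (b = (1 - 9)*(-4) = -8*(-4) = 32)
I(v) = 38 - 5*v (I(v) = 32 + (6 - 5*v) = 38 - 5*v)
1/(25844 - 8*I(D(1, -4))) = 1/(25844 - 8*(38 - 5*24)) = 1/(25844 - 8*(38 - 120)) = 1/(25844 - 8*(-82)) = 1/(25844 + 656) = 1/26500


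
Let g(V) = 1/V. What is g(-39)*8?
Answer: -8/39 ≈ -0.20513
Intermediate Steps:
g(-39)*8 = 8/(-39) = -1/39*8 = -8/39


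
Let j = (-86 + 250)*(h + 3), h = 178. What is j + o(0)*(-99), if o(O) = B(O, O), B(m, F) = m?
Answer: 29684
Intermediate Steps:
o(O) = O
j = 29684 (j = (-86 + 250)*(178 + 3) = 164*181 = 29684)
j + o(0)*(-99) = 29684 + 0*(-99) = 29684 + 0 = 29684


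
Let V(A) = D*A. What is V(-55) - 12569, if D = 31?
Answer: -14274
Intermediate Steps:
V(A) = 31*A
V(-55) - 12569 = 31*(-55) - 12569 = -1705 - 12569 = -14274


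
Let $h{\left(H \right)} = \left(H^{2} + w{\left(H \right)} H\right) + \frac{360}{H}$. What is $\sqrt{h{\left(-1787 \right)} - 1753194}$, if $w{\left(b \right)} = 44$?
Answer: $\frac{3 \sqrt{483102370947}}{1787} \approx 1166.9$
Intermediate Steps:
$h{\left(H \right)} = H^{2} + 44 H + \frac{360}{H}$ ($h{\left(H \right)} = \left(H^{2} + 44 H\right) + \frac{360}{H} = H^{2} + 44 H + \frac{360}{H}$)
$\sqrt{h{\left(-1787 \right)} - 1753194} = \sqrt{\frac{360 + \left(-1787\right)^{2} \left(44 - 1787\right)}{-1787} - 1753194} = \sqrt{- \frac{360 + 3193369 \left(-1743\right)}{1787} - 1753194} = \sqrt{- \frac{360 - 5566042167}{1787} - 1753194} = \sqrt{\left(- \frac{1}{1787}\right) \left(-5566041807\right) - 1753194} = \sqrt{\frac{5566041807}{1787} - 1753194} = \sqrt{\frac{2433084129}{1787}} = \frac{3 \sqrt{483102370947}}{1787}$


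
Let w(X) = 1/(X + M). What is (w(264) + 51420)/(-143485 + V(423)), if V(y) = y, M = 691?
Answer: -49106101/136624210 ≈ -0.35942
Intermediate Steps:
w(X) = 1/(691 + X) (w(X) = 1/(X + 691) = 1/(691 + X))
(w(264) + 51420)/(-143485 + V(423)) = (1/(691 + 264) + 51420)/(-143485 + 423) = (1/955 + 51420)/(-143062) = (1/955 + 51420)*(-1/143062) = (49106101/955)*(-1/143062) = -49106101/136624210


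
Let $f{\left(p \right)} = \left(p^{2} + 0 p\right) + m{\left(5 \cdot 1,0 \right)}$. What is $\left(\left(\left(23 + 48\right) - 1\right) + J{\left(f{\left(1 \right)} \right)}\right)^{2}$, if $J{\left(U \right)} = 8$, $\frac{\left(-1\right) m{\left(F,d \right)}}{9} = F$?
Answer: $6084$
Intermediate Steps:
$m{\left(F,d \right)} = - 9 F$
$f{\left(p \right)} = -45 + p^{2}$ ($f{\left(p \right)} = \left(p^{2} + 0 p\right) - 9 \cdot 5 \cdot 1 = \left(p^{2} + 0\right) - 45 = p^{2} - 45 = -45 + p^{2}$)
$\left(\left(\left(23 + 48\right) - 1\right) + J{\left(f{\left(1 \right)} \right)}\right)^{2} = \left(\left(\left(23 + 48\right) - 1\right) + 8\right)^{2} = \left(\left(71 - 1\right) + 8\right)^{2} = \left(70 + 8\right)^{2} = 78^{2} = 6084$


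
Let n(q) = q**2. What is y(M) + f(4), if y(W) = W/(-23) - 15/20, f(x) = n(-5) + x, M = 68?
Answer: 2327/92 ≈ 25.293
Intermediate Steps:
f(x) = 25 + x (f(x) = (-5)**2 + x = 25 + x)
y(W) = -3/4 - W/23 (y(W) = W*(-1/23) - 15*1/20 = -W/23 - 3/4 = -3/4 - W/23)
y(M) + f(4) = (-3/4 - 1/23*68) + (25 + 4) = (-3/4 - 68/23) + 29 = -341/92 + 29 = 2327/92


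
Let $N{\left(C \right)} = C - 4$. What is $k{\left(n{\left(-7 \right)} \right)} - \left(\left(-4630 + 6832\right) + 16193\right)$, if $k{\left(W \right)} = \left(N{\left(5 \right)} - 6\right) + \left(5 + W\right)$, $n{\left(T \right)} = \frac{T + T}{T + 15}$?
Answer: $- \frac{73587}{4} \approx -18397.0$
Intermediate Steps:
$n{\left(T \right)} = \frac{2 T}{15 + T}$
$N{\left(C \right)} = -4 + C$
$k{\left(W \right)} = W$ ($k{\left(W \right)} = \left(\left(-4 + 5\right) - 6\right) + \left(5 + W\right) = \left(1 - 6\right) + \left(5 + W\right) = -5 + \left(5 + W\right) = W$)
$k{\left(n{\left(-7 \right)} \right)} - \left(\left(-4630 + 6832\right) + 16193\right) = 2 \left(-7\right) \frac{1}{15 - 7} - \left(\left(-4630 + 6832\right) + 16193\right) = 2 \left(-7\right) \frac{1}{8} - \left(2202 + 16193\right) = 2 \left(-7\right) \frac{1}{8} - 18395 = - \frac{7}{4} - 18395 = - \frac{73587}{4}$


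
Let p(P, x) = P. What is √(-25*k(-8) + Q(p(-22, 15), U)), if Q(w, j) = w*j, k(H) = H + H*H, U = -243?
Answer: √3946 ≈ 62.817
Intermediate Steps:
k(H) = H + H²
Q(w, j) = j*w
√(-25*k(-8) + Q(p(-22, 15), U)) = √(-(-200)*(1 - 8) - 243*(-22)) = √(-(-200)*(-7) + 5346) = √(-25*56 + 5346) = √(-1400 + 5346) = √3946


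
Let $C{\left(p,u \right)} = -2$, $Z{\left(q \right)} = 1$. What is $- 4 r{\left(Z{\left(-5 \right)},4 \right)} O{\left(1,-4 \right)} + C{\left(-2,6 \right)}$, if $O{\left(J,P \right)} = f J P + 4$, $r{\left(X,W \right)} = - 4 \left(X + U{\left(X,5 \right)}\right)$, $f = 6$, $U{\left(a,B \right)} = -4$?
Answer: $958$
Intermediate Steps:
$r{\left(X,W \right)} = 16 - 4 X$ ($r{\left(X,W \right)} = - 4 \left(X - 4\right) = - 4 \left(-4 + X\right) = 16 - 4 X$)
$O{\left(J,P \right)} = 4 + 6 J P$ ($O{\left(J,P \right)} = 6 J P + 4 = 4 + 6 J P$)
$- 4 r{\left(Z{\left(-5 \right)},4 \right)} O{\left(1,-4 \right)} + C{\left(-2,6 \right)} = - 4 \left(16 - 4\right) \left(4 + 6 \cdot 1 \left(-4\right)\right) - 2 = - 4 \left(16 - 4\right) \left(4 - 24\right) - 2 = \left(-4\right) 12 \left(-20\right) - 2 = \left(-48\right) \left(-20\right) - 2 = 960 - 2 = 958$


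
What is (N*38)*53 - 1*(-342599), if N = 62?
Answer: 467467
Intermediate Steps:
(N*38)*53 - 1*(-342599) = (62*38)*53 - 1*(-342599) = 2356*53 + 342599 = 124868 + 342599 = 467467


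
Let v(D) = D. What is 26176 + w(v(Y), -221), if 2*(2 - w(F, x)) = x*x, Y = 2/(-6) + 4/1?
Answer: 3515/2 ≈ 1757.5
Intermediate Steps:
Y = 11/3 (Y = 2*(-⅙) + 4*1 = -⅓ + 4 = 11/3 ≈ 3.6667)
w(F, x) = 2 - x²/2 (w(F, x) = 2 - x*x/2 = 2 - x²/2)
26176 + w(v(Y), -221) = 26176 + (2 - ½*(-221)²) = 26176 + (2 - ½*48841) = 26176 + (2 - 48841/2) = 26176 - 48837/2 = 3515/2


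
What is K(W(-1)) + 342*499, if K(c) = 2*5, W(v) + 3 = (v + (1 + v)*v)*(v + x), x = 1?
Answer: 170668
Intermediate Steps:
W(v) = -3 + (1 + v)*(v + v*(1 + v)) (W(v) = -3 + (v + (1 + v)*v)*(v + 1) = -3 + (v + v*(1 + v))*(1 + v) = -3 + (1 + v)*(v + v*(1 + v)))
K(c) = 10
K(W(-1)) + 342*499 = 10 + 342*499 = 10 + 170658 = 170668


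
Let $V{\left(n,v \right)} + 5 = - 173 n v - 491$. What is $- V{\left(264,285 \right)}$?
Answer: $13017016$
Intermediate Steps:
$V{\left(n,v \right)} = -496 - 173 n v$ ($V{\left(n,v \right)} = -5 + \left(- 173 n v - 491\right) = -5 - \left(491 + 173 n v\right) = -496 - 173 n v$)
$- V{\left(264,285 \right)} = - (-496 - 45672 \cdot 285) = - (-496 - 13016520) = \left(-1\right) \left(-13017016\right) = 13017016$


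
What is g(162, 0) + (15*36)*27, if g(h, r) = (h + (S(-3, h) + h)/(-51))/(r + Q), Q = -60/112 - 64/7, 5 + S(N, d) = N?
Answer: 201283156/13821 ≈ 14564.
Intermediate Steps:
S(N, d) = -5 + N
Q = -271/28 (Q = -60*1/112 - 64*⅐ = -15/28 - 64/7 = -271/28 ≈ -9.6786)
g(h, r) = (8/51 + 50*h/51)/(-271/28 + r) (g(h, r) = (h + ((-5 - 3) + h)/(-51))/(r - 271/28) = (h + (-8 + h)*(-1/51))/(-271/28 + r) = (h + (8/51 - h/51))/(-271/28 + r) = (8/51 + 50*h/51)/(-271/28 + r))
g(162, 0) + (15*36)*27 = 56*(4 + 25*162)/(51*(-271 + 28*0)) + (15*36)*27 = 56*(4 + 4050)/(51*(-271 + 0)) + 540*27 = (56/51)*4054/(-271) + 14580 = (56/51)*(-1/271)*4054 + 14580 = -227024/13821 + 14580 = 201283156/13821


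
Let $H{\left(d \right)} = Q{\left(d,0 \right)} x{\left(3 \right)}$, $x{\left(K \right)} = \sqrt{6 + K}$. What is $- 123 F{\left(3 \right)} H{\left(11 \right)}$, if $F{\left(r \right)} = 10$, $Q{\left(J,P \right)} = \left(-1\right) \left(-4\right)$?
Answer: $-14760$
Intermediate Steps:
$Q{\left(J,P \right)} = 4$
$H{\left(d \right)} = 12$ ($H{\left(d \right)} = 4 \sqrt{6 + 3} = 4 \sqrt{9} = 4 \cdot 3 = 12$)
$- 123 F{\left(3 \right)} H{\left(11 \right)} = \left(-123\right) 10 \cdot 12 = \left(-1230\right) 12 = -14760$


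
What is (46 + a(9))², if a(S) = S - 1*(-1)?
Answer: 3136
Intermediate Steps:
a(S) = 1 + S (a(S) = S + 1 = 1 + S)
(46 + a(9))² = (46 + (1 + 9))² = (46 + 10)² = 56² = 3136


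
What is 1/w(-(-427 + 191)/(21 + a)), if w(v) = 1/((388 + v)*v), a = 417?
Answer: 10040620/47961 ≈ 209.35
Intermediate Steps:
w(v) = 1/(v*(388 + v))
1/w(-(-427 + 191)/(21 + a)) = 1/(1/(((-(-427 + 191)/(21 + 417)))*(388 - (-427 + 191)/(21 + 417)))) = 1/(1/(((-(-236)/438))*(388 - (-236)/438))) = 1/(1/(((-1*(-118/219)))*(388 - 1*(-118/219)))) = 1/(1/((118/219)*(388 + 118/219))) = 1/(219/(118*(85090/219))) = 1/((219/118)*(219/85090)) = 1/(47961/10040620) = 10040620/47961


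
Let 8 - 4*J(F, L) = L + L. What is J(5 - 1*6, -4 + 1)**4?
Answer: 2401/16 ≈ 150.06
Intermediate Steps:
J(F, L) = 2 - L/2 (J(F, L) = 2 - (L + L)/4 = 2 - L/2)
J(5 - 1*6, -4 + 1)**4 = (2 - (-4 + 1)/2)**4 = (2 - 1/2*(-3))**4 = (2 + 3/2)**4 = (7/2)**4 = 2401/16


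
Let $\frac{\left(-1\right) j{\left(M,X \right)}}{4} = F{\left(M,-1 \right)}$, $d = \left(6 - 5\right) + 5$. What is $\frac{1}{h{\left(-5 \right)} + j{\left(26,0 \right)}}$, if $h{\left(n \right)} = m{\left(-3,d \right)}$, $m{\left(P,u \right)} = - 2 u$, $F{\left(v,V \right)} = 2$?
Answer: $- \frac{1}{20} \approx -0.05$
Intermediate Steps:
$d = 6$ ($d = 1 + 5 = 6$)
$j{\left(M,X \right)} = -8$ ($j{\left(M,X \right)} = \left(-4\right) 2 = -8$)
$h{\left(n \right)} = -12$ ($h{\left(n \right)} = \left(-2\right) 6 = -12$)
$\frac{1}{h{\left(-5 \right)} + j{\left(26,0 \right)}} = \frac{1}{-12 - 8} = \frac{1}{-20} = - \frac{1}{20}$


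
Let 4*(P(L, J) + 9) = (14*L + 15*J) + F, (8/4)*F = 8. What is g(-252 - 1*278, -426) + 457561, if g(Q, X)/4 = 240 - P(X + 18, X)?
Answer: 470655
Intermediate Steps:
F = 4 (F = (½)*8 = 4)
P(L, J) = -8 + 7*L/2 + 15*J/4 (P(L, J) = -9 + ((14*L + 15*J) + 4)/4 = -9 + (4 + 14*L + 15*J)/4 = -9 + (1 + 7*L/2 + 15*J/4) = -8 + 7*L/2 + 15*J/4)
g(Q, X) = 740 - 29*X (g(Q, X) = 4*(240 - (-8 + 7*(X + 18)/2 + 15*X/4)) = 4*(240 - (-8 + 7*(18 + X)/2 + 15*X/4)) = 4*(240 - (-8 + (63 + 7*X/2) + 15*X/4)) = 4*(240 - (55 + 29*X/4)) = 4*(240 + (-55 - 29*X/4)) = 4*(185 - 29*X/4) = 740 - 29*X)
g(-252 - 1*278, -426) + 457561 = (740 - 29*(-426)) + 457561 = (740 + 12354) + 457561 = 13094 + 457561 = 470655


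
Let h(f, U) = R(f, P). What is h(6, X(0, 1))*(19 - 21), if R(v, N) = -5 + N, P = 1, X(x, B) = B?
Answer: 8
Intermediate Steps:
h(f, U) = -4 (h(f, U) = -5 + 1 = -4)
h(6, X(0, 1))*(19 - 21) = -4*(19 - 21) = -4*(-2) = 8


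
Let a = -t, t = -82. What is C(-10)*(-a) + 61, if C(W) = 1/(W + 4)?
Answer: 224/3 ≈ 74.667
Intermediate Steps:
C(W) = 1/(4 + W)
a = 82 (a = -1*(-82) = 82)
C(-10)*(-a) + 61 = (-1*82)/(4 - 10) + 61 = -82/(-6) + 61 = -⅙*(-82) + 61 = 41/3 + 61 = 224/3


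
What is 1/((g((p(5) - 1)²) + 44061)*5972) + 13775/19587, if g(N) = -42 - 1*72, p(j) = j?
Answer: 1205089737229/1713545739036 ≈ 0.70327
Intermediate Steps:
g(N) = -114 (g(N) = -42 - 72 = -114)
1/((g((p(5) - 1)²) + 44061)*5972) + 13775/19587 = 1/((-114 + 44061)*5972) + 13775/19587 = (1/5972)/43947 + 13775*(1/19587) = (1/43947)*(1/5972) + 13775/19587 = 1/262451484 + 13775/19587 = 1205089737229/1713545739036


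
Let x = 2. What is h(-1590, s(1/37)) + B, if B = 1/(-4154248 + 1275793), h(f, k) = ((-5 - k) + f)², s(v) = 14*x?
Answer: 7582221790694/2878455 ≈ 2.6341e+6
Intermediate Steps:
s(v) = 28 (s(v) = 14*2 = 28)
h(f, k) = (-5 + f - k)²
B = -1/2878455 (B = 1/(-2878455) = -1/2878455 ≈ -3.4741e-7)
h(-1590, s(1/37)) + B = (5 + 28 - 1*(-1590))² - 1/2878455 = (5 + 28 + 1590)² - 1/2878455 = 1623² - 1/2878455 = 2634129 - 1/2878455 = 7582221790694/2878455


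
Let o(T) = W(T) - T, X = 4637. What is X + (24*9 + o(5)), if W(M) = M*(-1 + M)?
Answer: 4868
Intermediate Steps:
o(T) = -T + T*(-1 + T) (o(T) = T*(-1 + T) - T = -T + T*(-1 + T))
X + (24*9 + o(5)) = 4637 + (24*9 + 5*(-2 + 5)) = 4637 + (216 + 5*3) = 4637 + (216 + 15) = 4637 + 231 = 4868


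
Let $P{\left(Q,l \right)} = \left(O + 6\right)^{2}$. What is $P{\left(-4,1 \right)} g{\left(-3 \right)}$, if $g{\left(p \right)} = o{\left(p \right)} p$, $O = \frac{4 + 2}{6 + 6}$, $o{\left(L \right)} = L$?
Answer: $\frac{1521}{4} \approx 380.25$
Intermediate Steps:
$O = \frac{1}{2}$ ($O = \frac{6}{12} = 6 \cdot \frac{1}{12} = \frac{1}{2} \approx 0.5$)
$g{\left(p \right)} = p^{2}$ ($g{\left(p \right)} = p p = p^{2}$)
$P{\left(Q,l \right)} = \frac{169}{4}$ ($P{\left(Q,l \right)} = \left(\frac{1}{2} + 6\right)^{2} = \left(\frac{13}{2}\right)^{2} = \frac{169}{4}$)
$P{\left(-4,1 \right)} g{\left(-3 \right)} = \frac{169 \left(-3\right)^{2}}{4} = \frac{169}{4} \cdot 9 = \frac{1521}{4}$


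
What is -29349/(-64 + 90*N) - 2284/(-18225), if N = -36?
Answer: 542431861/60215400 ≈ 9.0082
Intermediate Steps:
-29349/(-64 + 90*N) - 2284/(-18225) = -29349/(-64 + 90*(-36)) - 2284/(-18225) = -29349/(-64 - 3240) - 2284*(-1/18225) = -29349/(-3304) + 2284/18225 = -29349*(-1/3304) + 2284/18225 = 29349/3304 + 2284/18225 = 542431861/60215400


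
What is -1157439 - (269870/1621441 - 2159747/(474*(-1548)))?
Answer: -1377050056001353115/1189735576632 ≈ -1.1574e+6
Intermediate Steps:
-1157439 - (269870/1621441 - 2159747/(474*(-1548))) = -1157439 - (269870*(1/1621441) - 2159747/(-733752)) = -1157439 - (269870/1621441 - 2159747*(-1/733752)) = -1157439 - (269870/1621441 + 2159747/733752) = -1157439 - 1*3699919987667/1189735576632 = -1157439 - 3699919987667/1189735576632 = -1377050056001353115/1189735576632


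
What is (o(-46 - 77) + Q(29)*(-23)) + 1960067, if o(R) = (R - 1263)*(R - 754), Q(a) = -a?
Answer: 3176256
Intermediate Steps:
o(R) = (-1263 + R)*(-754 + R)
(o(-46 - 77) + Q(29)*(-23)) + 1960067 = ((952302 + (-46 - 77)² - 2017*(-46 - 77)) - 1*29*(-23)) + 1960067 = ((952302 + (-123)² - 2017*(-123)) - 29*(-23)) + 1960067 = ((952302 + 15129 + 248091) + 667) + 1960067 = (1215522 + 667) + 1960067 = 1216189 + 1960067 = 3176256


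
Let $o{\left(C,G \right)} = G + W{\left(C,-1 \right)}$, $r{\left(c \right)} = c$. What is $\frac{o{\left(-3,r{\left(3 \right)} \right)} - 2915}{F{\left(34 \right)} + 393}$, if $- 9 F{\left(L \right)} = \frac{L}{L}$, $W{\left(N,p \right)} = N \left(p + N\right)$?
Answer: $- \frac{6525}{884} \approx -7.3812$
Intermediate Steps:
$W{\left(N,p \right)} = N \left(N + p\right)$
$o{\left(C,G \right)} = G + C \left(-1 + C\right)$ ($o{\left(C,G \right)} = G + C \left(C - 1\right) = G + C \left(-1 + C\right)$)
$F{\left(L \right)} = - \frac{1}{9}$ ($F{\left(L \right)} = - \frac{L \frac{1}{L}}{9} = \left(- \frac{1}{9}\right) 1 = - \frac{1}{9}$)
$\frac{o{\left(-3,r{\left(3 \right)} \right)} - 2915}{F{\left(34 \right)} + 393} = \frac{\left(3 - 3 \left(-1 - 3\right)\right) - 2915}{- \frac{1}{9} + 393} = \frac{\left(3 - -12\right) - 2915}{\frac{3536}{9}} = \left(\left(3 + 12\right) - 2915\right) \frac{9}{3536} = \left(15 - 2915\right) \frac{9}{3536} = \left(-2900\right) \frac{9}{3536} = - \frac{6525}{884}$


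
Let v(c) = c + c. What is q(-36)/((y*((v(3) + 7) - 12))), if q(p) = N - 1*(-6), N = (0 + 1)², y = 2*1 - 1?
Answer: 7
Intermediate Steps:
y = 1 (y = 2 - 1 = 1)
v(c) = 2*c
N = 1 (N = 1² = 1)
q(p) = 7 (q(p) = 1 - 1*(-6) = 1 + 6 = 7)
q(-36)/((y*((v(3) + 7) - 12))) = 7/((1*((2*3 + 7) - 12))) = 7/((1*((6 + 7) - 12))) = 7/((1*(13 - 12))) = 7/((1*1)) = 7/1 = 7*1 = 7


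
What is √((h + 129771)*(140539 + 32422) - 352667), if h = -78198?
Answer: 11*√73717066 ≈ 94445.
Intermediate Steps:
√((h + 129771)*(140539 + 32422) - 352667) = √((-78198 + 129771)*(140539 + 32422) - 352667) = √(51573*172961 - 352667) = √(8920117653 - 352667) = √8919764986 = 11*√73717066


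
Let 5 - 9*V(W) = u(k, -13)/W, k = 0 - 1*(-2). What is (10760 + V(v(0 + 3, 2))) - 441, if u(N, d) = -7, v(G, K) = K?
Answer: 185759/18 ≈ 10320.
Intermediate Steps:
k = 2 (k = 0 + 2 = 2)
V(W) = 5/9 + 7/(9*W) (V(W) = 5/9 - (-7)/(9*W) = 5/9 + 7/(9*W))
(10760 + V(v(0 + 3, 2))) - 441 = (10760 + (⅑)*(7 + 5*2)/2) - 441 = (10760 + (⅑)*(½)*(7 + 10)) - 441 = (10760 + (⅑)*(½)*17) - 441 = (10760 + 17/18) - 441 = 193697/18 - 441 = 185759/18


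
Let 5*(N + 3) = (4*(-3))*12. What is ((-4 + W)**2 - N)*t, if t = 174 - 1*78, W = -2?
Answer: 32544/5 ≈ 6508.8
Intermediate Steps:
t = 96 (t = 174 - 78 = 96)
N = -159/5 (N = -3 + ((4*(-3))*12)/5 = -3 + (-12*12)/5 = -3 + (1/5)*(-144) = -3 - 144/5 = -159/5 ≈ -31.800)
((-4 + W)**2 - N)*t = ((-4 - 2)**2 - 1*(-159/5))*96 = ((-6)**2 + 159/5)*96 = (36 + 159/5)*96 = (339/5)*96 = 32544/5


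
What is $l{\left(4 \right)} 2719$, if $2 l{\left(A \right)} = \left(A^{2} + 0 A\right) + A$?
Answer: $27190$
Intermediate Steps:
$l{\left(A \right)} = \frac{A}{2} + \frac{A^{2}}{2}$ ($l{\left(A \right)} = \frac{\left(A^{2} + 0 A\right) + A}{2} = \frac{\left(A^{2} + 0\right) + A}{2} = \frac{A^{2} + A}{2} = \frac{A + A^{2}}{2} = \frac{A}{2} + \frac{A^{2}}{2}$)
$l{\left(4 \right)} 2719 = \frac{1}{2} \cdot 4 \left(1 + 4\right) 2719 = \frac{1}{2} \cdot 4 \cdot 5 \cdot 2719 = 10 \cdot 2719 = 27190$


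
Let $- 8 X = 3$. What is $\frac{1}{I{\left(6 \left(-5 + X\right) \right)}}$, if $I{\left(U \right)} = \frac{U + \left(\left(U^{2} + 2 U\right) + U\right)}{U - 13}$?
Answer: $- \frac{724}{14577} \approx -0.049667$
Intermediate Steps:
$X = - \frac{3}{8}$ ($X = \left(- \frac{1}{8}\right) 3 = - \frac{3}{8} \approx -0.375$)
$I{\left(U \right)} = \frac{U^{2} + 4 U}{-13 + U}$ ($I{\left(U \right)} = \frac{U + \left(U^{2} + 3 U\right)}{-13 + U} = \frac{U^{2} + 4 U}{-13 + U}$)
$\frac{1}{I{\left(6 \left(-5 + X\right) \right)}} = \frac{1}{6 \left(-5 - \frac{3}{8}\right) \frac{1}{-13 + 6 \left(-5 - \frac{3}{8}\right)} \left(4 + 6 \left(-5 - \frac{3}{8}\right)\right)} = \frac{1}{6 \left(- \frac{43}{8}\right) \frac{1}{-13 + 6 \left(- \frac{43}{8}\right)} \left(4 + 6 \left(- \frac{43}{8}\right)\right)} = \frac{1}{\left(- \frac{129}{4}\right) \frac{1}{-13 - \frac{129}{4}} \left(4 - \frac{129}{4}\right)} = \frac{1}{\left(- \frac{129}{4}\right) \frac{1}{- \frac{181}{4}} \left(- \frac{113}{4}\right)} = \frac{1}{\left(- \frac{129}{4}\right) \left(- \frac{4}{181}\right) \left(- \frac{113}{4}\right)} = \frac{1}{- \frac{14577}{724}} = - \frac{724}{14577}$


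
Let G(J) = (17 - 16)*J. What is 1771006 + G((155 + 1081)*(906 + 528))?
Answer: 3543430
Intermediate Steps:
G(J) = J (G(J) = 1*J = J)
1771006 + G((155 + 1081)*(906 + 528)) = 1771006 + (155 + 1081)*(906 + 528) = 1771006 + 1236*1434 = 1771006 + 1772424 = 3543430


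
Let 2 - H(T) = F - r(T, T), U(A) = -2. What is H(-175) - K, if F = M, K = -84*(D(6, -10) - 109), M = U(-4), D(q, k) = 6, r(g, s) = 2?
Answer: -8646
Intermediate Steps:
M = -2
K = 8652 (K = -84*(6 - 109) = -84*(-103) = 8652)
F = -2
H(T) = 6 (H(T) = 2 - (-2 - 1*2) = 2 - (-2 - 2) = 2 - 1*(-4) = 2 + 4 = 6)
H(-175) - K = 6 - 1*8652 = 6 - 8652 = -8646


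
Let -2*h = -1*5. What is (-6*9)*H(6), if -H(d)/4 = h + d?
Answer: 1836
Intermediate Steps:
h = 5/2 (h = -(-1)*5/2 = -½*(-5) = 5/2 ≈ 2.5000)
H(d) = -10 - 4*d (H(d) = -4*(5/2 + d) = -10 - 4*d)
(-6*9)*H(6) = (-6*9)*(-10 - 4*6) = -54*(-10 - 24) = -54*(-34) = 1836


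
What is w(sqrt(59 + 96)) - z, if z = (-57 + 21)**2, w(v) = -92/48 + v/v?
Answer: -15563/12 ≈ -1296.9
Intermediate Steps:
w(v) = -11/12 (w(v) = -92*1/48 + 1 = -23/12 + 1 = -11/12)
z = 1296 (z = (-36)**2 = 1296)
w(sqrt(59 + 96)) - z = -11/12 - 1*1296 = -11/12 - 1296 = -15563/12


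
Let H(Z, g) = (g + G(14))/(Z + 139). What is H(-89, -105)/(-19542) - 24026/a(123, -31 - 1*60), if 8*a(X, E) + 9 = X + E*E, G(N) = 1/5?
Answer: -46951389251/2050688625 ≈ -22.895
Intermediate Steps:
G(N) = ⅕
H(Z, g) = (⅕ + g)/(139 + Z) (H(Z, g) = (g + ⅕)/(Z + 139) = (⅕ + g)/(139 + Z))
a(X, E) = -9/8 + X/8 + E²/8 (a(X, E) = -9/8 + (X + E*E)/8 = -9/8 + (X + E²)/8 = -9/8 + (X/8 + E²/8) = -9/8 + X/8 + E²/8)
H(-89, -105)/(-19542) - 24026/a(123, -31 - 1*60) = ((⅕ - 105)/(139 - 89))/(-19542) - 24026/(-9/8 + (⅛)*123 + (-31 - 1*60)²/8) = (-524/5/50)*(-1/19542) - 24026/(-9/8 + 123/8 + (-31 - 60)²/8) = ((1/50)*(-524/5))*(-1/19542) - 24026/(-9/8 + 123/8 + (⅛)*(-91)²) = -262/125*(-1/19542) - 24026/(-9/8 + 123/8 + (⅛)*8281) = 131/1221375 - 24026/(-9/8 + 123/8 + 8281/8) = 131/1221375 - 24026/8395/8 = 131/1221375 - 24026*8/8395 = 131/1221375 - 192208/8395 = -46951389251/2050688625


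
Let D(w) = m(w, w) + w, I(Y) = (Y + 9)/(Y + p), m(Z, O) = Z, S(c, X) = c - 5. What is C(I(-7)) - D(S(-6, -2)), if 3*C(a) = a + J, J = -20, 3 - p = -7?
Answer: 140/9 ≈ 15.556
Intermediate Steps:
p = 10 (p = 3 - 1*(-7) = 3 + 7 = 10)
S(c, X) = -5 + c
I(Y) = (9 + Y)/(10 + Y) (I(Y) = (Y + 9)/(Y + 10) = (9 + Y)/(10 + Y))
D(w) = 2*w (D(w) = w + w = 2*w)
C(a) = -20/3 + a/3 (C(a) = (a - 20)/3 = (-20 + a)/3 = -20/3 + a/3)
C(I(-7)) - D(S(-6, -2)) = (-20/3 + ((9 - 7)/(10 - 7))/3) - 2*(-5 - 6) = (-20/3 + (2/3)/3) - 2*(-11) = (-20/3 + ((⅓)*2)/3) - 1*(-22) = (-20/3 + (⅓)*(⅔)) + 22 = (-20/3 + 2/9) + 22 = -58/9 + 22 = 140/9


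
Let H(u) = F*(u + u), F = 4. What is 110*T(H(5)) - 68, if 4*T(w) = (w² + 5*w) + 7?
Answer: 99249/2 ≈ 49625.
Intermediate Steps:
H(u) = 8*u (H(u) = 4*(u + u) = 4*(2*u) = 8*u)
T(w) = 7/4 + w²/4 + 5*w/4 (T(w) = ((w² + 5*w) + 7)/4 = (7 + w² + 5*w)/4 = 7/4 + w²/4 + 5*w/4)
110*T(H(5)) - 68 = 110*(7/4 + (8*5)²/4 + 5*(8*5)/4) - 68 = 110*(7/4 + (¼)*40² + (5/4)*40) - 68 = 110*(7/4 + (¼)*1600 + 50) - 68 = 110*(7/4 + 400 + 50) - 68 = 110*(1807/4) - 68 = 99385/2 - 68 = 99249/2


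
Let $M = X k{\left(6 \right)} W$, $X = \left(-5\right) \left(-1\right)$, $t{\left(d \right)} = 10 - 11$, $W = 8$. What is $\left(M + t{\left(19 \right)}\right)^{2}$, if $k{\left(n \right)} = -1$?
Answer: $1681$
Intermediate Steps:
$t{\left(d \right)} = -1$
$X = 5$
$M = -40$ ($M = 5 \left(-1\right) 8 = \left(-5\right) 8 = -40$)
$\left(M + t{\left(19 \right)}\right)^{2} = \left(-40 - 1\right)^{2} = \left(-41\right)^{2} = 1681$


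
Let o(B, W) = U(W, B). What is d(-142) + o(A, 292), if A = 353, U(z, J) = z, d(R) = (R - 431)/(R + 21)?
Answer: 35905/121 ≈ 296.74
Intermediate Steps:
d(R) = (-431 + R)/(21 + R)
o(B, W) = W
d(-142) + o(A, 292) = (-431 - 142)/(21 - 142) + 292 = -573/(-121) + 292 = -1/121*(-573) + 292 = 573/121 + 292 = 35905/121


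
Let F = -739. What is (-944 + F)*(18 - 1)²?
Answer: -486387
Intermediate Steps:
(-944 + F)*(18 - 1)² = (-944 - 739)*(18 - 1)² = -1683*17² = -1683*289 = -486387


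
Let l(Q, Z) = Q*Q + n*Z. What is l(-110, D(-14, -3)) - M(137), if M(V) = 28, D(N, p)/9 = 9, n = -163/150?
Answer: 599199/50 ≈ 11984.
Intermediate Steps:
n = -163/150 (n = -163*1/150 = -163/150 ≈ -1.0867)
D(N, p) = 81 (D(N, p) = 9*9 = 81)
l(Q, Z) = Q² - 163*Z/150 (l(Q, Z) = Q*Q - 163*Z/150 = Q² - 163*Z/150)
l(-110, D(-14, -3)) - M(137) = ((-110)² - 163/150*81) - 1*28 = (12100 - 4401/50) - 28 = 600599/50 - 28 = 599199/50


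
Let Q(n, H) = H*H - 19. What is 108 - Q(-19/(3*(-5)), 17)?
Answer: -162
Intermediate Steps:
Q(n, H) = -19 + H**2 (Q(n, H) = H**2 - 19 = -19 + H**2)
108 - Q(-19/(3*(-5)), 17) = 108 - (-19 + 17**2) = 108 - (-19 + 289) = 108 - 1*270 = 108 - 270 = -162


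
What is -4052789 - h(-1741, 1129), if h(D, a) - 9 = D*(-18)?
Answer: -4084136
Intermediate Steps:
h(D, a) = 9 - 18*D (h(D, a) = 9 + D*(-18) = 9 - 18*D)
-4052789 - h(-1741, 1129) = -4052789 - (9 - 18*(-1741)) = -4052789 - (9 + 31338) = -4052789 - 1*31347 = -4052789 - 31347 = -4084136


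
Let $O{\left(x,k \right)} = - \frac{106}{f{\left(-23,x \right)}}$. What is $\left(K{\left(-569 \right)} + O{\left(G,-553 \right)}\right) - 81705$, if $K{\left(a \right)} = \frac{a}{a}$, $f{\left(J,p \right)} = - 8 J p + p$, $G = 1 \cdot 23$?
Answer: $- \frac{347650626}{4255} \approx -81704.0$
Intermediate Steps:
$G = 23$
$f{\left(J,p \right)} = p - 8 J p$ ($f{\left(J,p \right)} = - 8 J p + p = p - 8 J p$)
$K{\left(a \right)} = 1$
$O{\left(x,k \right)} = - \frac{106}{185 x}$ ($O{\left(x,k \right)} = - \frac{106}{x \left(1 - -184\right)} = - \frac{106}{x \left(1 + 184\right)} = - \frac{106}{x 185} = - \frac{106}{185 x}$)
$\left(K{\left(-569 \right)} + O{\left(G,-553 \right)}\right) - 81705 = \left(1 - \frac{106}{185 \cdot 23}\right) - 81705 = \left(1 - \frac{106}{4255}\right) - 81705 = \frac{4149}{4255} - 81705 = - \frac{347650626}{4255}$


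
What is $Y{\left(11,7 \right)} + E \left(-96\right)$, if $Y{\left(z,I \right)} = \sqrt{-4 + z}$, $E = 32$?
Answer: $-3072 + \sqrt{7} \approx -3069.4$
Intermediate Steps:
$Y{\left(11,7 \right)} + E \left(-96\right) = \sqrt{-4 + 11} + 32 \left(-96\right) = \sqrt{7} - 3072 = -3072 + \sqrt{7}$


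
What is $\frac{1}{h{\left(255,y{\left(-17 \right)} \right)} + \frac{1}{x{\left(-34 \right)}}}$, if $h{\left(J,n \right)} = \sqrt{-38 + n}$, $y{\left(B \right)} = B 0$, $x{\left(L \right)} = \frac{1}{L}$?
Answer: $- \frac{17}{597} - \frac{i \sqrt{38}}{1194} \approx -0.028476 - 0.0051628 i$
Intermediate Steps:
$y{\left(B \right)} = 0$
$\frac{1}{h{\left(255,y{\left(-17 \right)} \right)} + \frac{1}{x{\left(-34 \right)}}} = \frac{1}{\sqrt{-38 + 0} + \frac{1}{\frac{1}{-34}}} = \frac{1}{\sqrt{-38} + \frac{1}{- \frac{1}{34}}} = \frac{1}{i \sqrt{38} - 34} = \frac{1}{-34 + i \sqrt{38}}$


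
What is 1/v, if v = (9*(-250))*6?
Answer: -1/13500 ≈ -7.4074e-5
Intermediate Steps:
v = -13500 (v = -2250*6 = -13500)
1/v = 1/(-13500) = -1/13500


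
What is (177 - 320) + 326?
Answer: 183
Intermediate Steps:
(177 - 320) + 326 = -143 + 326 = 183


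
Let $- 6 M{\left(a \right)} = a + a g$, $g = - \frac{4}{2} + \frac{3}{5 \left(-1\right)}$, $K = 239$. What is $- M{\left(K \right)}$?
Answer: $- \frac{956}{15} \approx -63.733$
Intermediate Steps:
$g = - \frac{13}{5}$ ($g = \left(-4\right) \frac{1}{2} + \frac{3}{-5} = -2 + 3 \left(- \frac{1}{5}\right) = -2 - \frac{3}{5} = - \frac{13}{5} \approx -2.6$)
$M{\left(a \right)} = \frac{4 a}{15}$ ($M{\left(a \right)} = - \frac{a + a \left(- \frac{13}{5}\right)}{6} = - \frac{a - \frac{13 a}{5}}{6} = - \frac{\left(- \frac{8}{5}\right) a}{6} = \frac{4 a}{15}$)
$- M{\left(K \right)} = - \frac{4 \cdot 239}{15} = \left(-1\right) \frac{956}{15} = - \frac{956}{15}$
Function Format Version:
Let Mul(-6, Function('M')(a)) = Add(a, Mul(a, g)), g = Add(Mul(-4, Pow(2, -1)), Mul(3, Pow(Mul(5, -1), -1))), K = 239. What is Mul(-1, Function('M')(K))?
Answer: Rational(-956, 15) ≈ -63.733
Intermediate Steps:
g = Rational(-13, 5) (g = Add(Mul(-4, Rational(1, 2)), Mul(3, Pow(-5, -1))) = Add(-2, Mul(3, Rational(-1, 5))) = Add(-2, Rational(-3, 5)) = Rational(-13, 5) ≈ -2.6000)
Function('M')(a) = Mul(Rational(4, 15), a) (Function('M')(a) = Mul(Rational(-1, 6), Add(a, Mul(a, Rational(-13, 5)))) = Mul(Rational(-1, 6), Add(a, Mul(Rational(-13, 5), a))) = Mul(Rational(-1, 6), Mul(Rational(-8, 5), a)) = Mul(Rational(4, 15), a))
Mul(-1, Function('M')(K)) = Mul(-1, Mul(Rational(4, 15), 239)) = Mul(-1, Rational(956, 15)) = Rational(-956, 15)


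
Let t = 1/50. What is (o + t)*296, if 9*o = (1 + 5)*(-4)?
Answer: -58756/75 ≈ -783.41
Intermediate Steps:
o = -8/3 (o = ((1 + 5)*(-4))/9 = (6*(-4))/9 = (⅑)*(-24) = -8/3 ≈ -2.6667)
t = 1/50 ≈ 0.020000
(o + t)*296 = (-8/3 + 1/50)*296 = -397/150*296 = -58756/75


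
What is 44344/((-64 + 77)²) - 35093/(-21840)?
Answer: 74954129/283920 ≈ 264.00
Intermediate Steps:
44344/((-64 + 77)²) - 35093/(-21840) = 44344/(13²) - 35093*(-1/21840) = 44344/169 + 35093/21840 = 74954129/283920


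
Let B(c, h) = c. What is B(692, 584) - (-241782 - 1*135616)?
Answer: 378090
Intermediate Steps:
B(692, 584) - (-241782 - 1*135616) = 692 - (-241782 - 1*135616) = 692 - (-241782 - 135616) = 692 - 1*(-377398) = 692 + 377398 = 378090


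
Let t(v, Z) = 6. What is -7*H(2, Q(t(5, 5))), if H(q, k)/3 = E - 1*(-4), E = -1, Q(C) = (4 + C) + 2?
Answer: -63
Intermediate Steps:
Q(C) = 6 + C
H(q, k) = 9 (H(q, k) = 3*(-1 - 1*(-4)) = 3*(-1 + 4) = 3*3 = 9)
-7*H(2, Q(t(5, 5))) = -7*9 = -63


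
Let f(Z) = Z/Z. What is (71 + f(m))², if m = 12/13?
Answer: 5184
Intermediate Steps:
m = 12/13 (m = 12*(1/13) = 12/13 ≈ 0.92308)
f(Z) = 1
(71 + f(m))² = (71 + 1)² = 72² = 5184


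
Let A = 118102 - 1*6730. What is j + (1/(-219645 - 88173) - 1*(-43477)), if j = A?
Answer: 47665309481/307818 ≈ 1.5485e+5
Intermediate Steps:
A = 111372 (A = 118102 - 6730 = 111372)
j = 111372
j + (1/(-219645 - 88173) - 1*(-43477)) = 111372 + (1/(-219645 - 88173) - 1*(-43477)) = 111372 + (1/(-307818) + 43477) = 111372 + (-1/307818 + 43477) = 111372 + 13383003185/307818 = 47665309481/307818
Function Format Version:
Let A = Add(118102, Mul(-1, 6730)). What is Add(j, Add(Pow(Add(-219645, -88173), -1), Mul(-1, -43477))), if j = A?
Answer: Rational(47665309481, 307818) ≈ 1.5485e+5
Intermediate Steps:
A = 111372 (A = Add(118102, -6730) = 111372)
j = 111372
Add(j, Add(Pow(Add(-219645, -88173), -1), Mul(-1, -43477))) = Add(111372, Add(Pow(Add(-219645, -88173), -1), Mul(-1, -43477))) = Add(111372, Add(Pow(-307818, -1), 43477)) = Add(111372, Add(Rational(-1, 307818), 43477)) = Add(111372, Rational(13383003185, 307818)) = Rational(47665309481, 307818)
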